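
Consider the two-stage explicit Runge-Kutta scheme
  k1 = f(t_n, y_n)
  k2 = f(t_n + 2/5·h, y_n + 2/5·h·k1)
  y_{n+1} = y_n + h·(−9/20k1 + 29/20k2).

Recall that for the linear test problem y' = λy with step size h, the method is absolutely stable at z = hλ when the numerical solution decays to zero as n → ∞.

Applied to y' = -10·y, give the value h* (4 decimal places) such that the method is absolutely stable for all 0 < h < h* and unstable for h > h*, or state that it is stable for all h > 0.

(-1.7241,0); λ=-10 ⇒ h* = (50/29)/10 = 0.1724.

On y'=λy, z=hλ:
  k1=λy_n ⇒ h·k1=z·y_n;  k2=λ(1+2/5z)y_n ⇒ h·k2=z(1+2/5z)y_n
  y_{n+1}/y_n = 1 − 9/20z + 29/20z(1+2/5z) = 1 + z + 29/50z²
  R(z) = 1 + z + 29/50z².

Solve |R(x)|<1 on ℝ⁻.
x=-1.52: |R|=0.8200
R=1: x+29/50x²=0 ⇒ x=−50/29=-1.7241; min R=1−1/(4·29/50)=0.5690>−1
Confirm numerically:
  x=-1.334: |R|=0.69814 <1
  x=-0.902: |R|=0.56989 <1
  x=-0.814: |R|=0.57031 <1
  x=-0.726: |R|=0.57970 <1
  x=-2.319: |R|=1.80010 >1
  x=-2.180: |R|=1.57639 >1
  x=-2.171: |R|=1.56268 >1
Interval (-1.7241, 0).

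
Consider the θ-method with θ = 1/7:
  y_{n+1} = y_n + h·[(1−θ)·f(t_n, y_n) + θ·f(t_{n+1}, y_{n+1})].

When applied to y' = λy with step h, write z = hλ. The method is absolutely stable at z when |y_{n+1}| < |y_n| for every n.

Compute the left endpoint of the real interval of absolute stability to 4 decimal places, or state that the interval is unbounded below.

z* = -2.8000.

Test eqn y'=λy, z=hλ:
  y_{n+1} = y_n + z·[6/7·y_n + 1/7·y_{n+1}] ⇒ (1 − 1/7z)y_{n+1} = (1 + 6/7z)y_n
  R(z) = (1 + 6/7z)/(1 − 1/7z).

Need |R(x)|<1, x<0.
x=-1.68: |R|=0.3548
R=−1: 1+6/7x = −1+1/7x ⇒ -5/7x=2 ⇒ x=2/(-5/7)=-2.8000
Confirm numerically:
  x=-2.211: |R|=0.68027 <1
  x=-1.988: |R|=0.54829 <1
  x=-1.411: |R|=0.17430 <1
  x=-3.376: |R|=1.27756 >1
  x=-3.286: |R|=1.23624 >1
  x=-2.956: |R|=1.07834 >1
Interval (-2.8000, 0).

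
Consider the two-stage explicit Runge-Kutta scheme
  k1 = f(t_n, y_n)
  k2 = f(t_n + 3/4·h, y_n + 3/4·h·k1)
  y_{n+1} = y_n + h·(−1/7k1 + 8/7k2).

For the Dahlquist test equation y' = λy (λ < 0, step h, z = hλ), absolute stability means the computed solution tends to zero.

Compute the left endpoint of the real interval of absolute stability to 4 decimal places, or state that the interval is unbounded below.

z* = -1.1667.

Set f=λy, z=hλ:
  k1=λy_n ⇒ h·k1=z·y_n;  k2=λ(1+3/4z)y_n ⇒ h·k2=z(1+3/4z)y_n
  y_{n+1}/y_n = 1 − 1/7z + 8/7z(1+3/4z) = 1 + z + 6/7z²
  Hence R(z) = 1 + z + 6/7z².

Solve |R(x)|<1 on ℝ⁻.
x=-1.52: |R|=1.4603
R=1: x+6/7x²=0 ⇒ x=−7/6=-1.1667; min R=1−1/(4·6/7)=0.7083>−1
Confirm numerically:
  x=-0.699: |R|=0.71980 <1
  x=-0.533: |R|=0.71050 <1
  x=-0.510: |R|=0.71294 <1
  x=-1.679: |R|=1.73732 >1
  x=-1.320: |R|=1.17349 >1
  x=-1.259: |R|=1.09964 >1
Interval (-1.1667, 0).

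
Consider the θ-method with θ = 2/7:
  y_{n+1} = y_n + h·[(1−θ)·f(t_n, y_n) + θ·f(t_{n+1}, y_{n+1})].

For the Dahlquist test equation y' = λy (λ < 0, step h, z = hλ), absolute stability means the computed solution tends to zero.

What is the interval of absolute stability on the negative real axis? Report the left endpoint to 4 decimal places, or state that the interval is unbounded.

On y'=λy, z=hλ:
  y_{n+1} = y_n + z·[5/7·y_n + 2/7·y_{n+1}] ⇒ (1 − 2/7z)y_{n+1} = (1 + 5/7z)y_n
  so R(z) = (1 + 5/7z)/(1 − 2/7z).

Need |R(x)|<1, x<0.
x=-0.43: |R|=0.6170
R=−1: 1+5/7x = −1+2/7x ⇒ -3/7x=2 ⇒ x=2/(-3/7)=-4.6667
Confirm numerically:
  x=-4.124: |R|=0.89323 <1
  x=-3.938: |R|=0.85305 <1
  x=-2.553: |R|=0.47621 <1
  x=-4.906: |R|=1.04271 >1
  x=-4.878: |R|=1.03784 >1
  x=-4.771: |R|=1.01892 >1
Interval (-4.6667, 0).

z∈(-4.6667,0).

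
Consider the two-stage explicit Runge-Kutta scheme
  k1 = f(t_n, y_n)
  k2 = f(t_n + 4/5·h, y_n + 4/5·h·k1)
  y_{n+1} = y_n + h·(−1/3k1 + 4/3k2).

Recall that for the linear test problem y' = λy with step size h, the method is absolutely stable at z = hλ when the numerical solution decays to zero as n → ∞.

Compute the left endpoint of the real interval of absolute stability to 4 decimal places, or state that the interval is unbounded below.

z* = -0.9375.

With y'=λy (z=hλ):
  k1=λy_n ⇒ h·k1=z·y_n;  k2=λ(1+4/5z)y_n ⇒ h·k2=z(1+4/5z)y_n
  y_{n+1}/y_n = 1 − 1/3z + 4/3z(1+4/5z) = 1 + z + 16/15z²
  so R(z) = 1 + z + 16/15z².

Need |R(x)|<1, x<0.
x=-0.66: |R|=0.8046
R=1: x+16/15x²=0 ⇒ x=−15/16=-0.9375; min R=1−1/(4·16/15)=0.7656>−1
Confirm numerically:
  x=-0.889: |R|=0.95401 <1
  x=-0.877: |R|=0.94340 <1
  x=-0.710: |R|=0.82771 <1
  x=-0.466: |R|=0.76563 <1
  x=-1.415: |R|=1.72071 >1
  x=-1.153: |R|=1.26504 >1
So |R|<1 on (-0.9375, 0).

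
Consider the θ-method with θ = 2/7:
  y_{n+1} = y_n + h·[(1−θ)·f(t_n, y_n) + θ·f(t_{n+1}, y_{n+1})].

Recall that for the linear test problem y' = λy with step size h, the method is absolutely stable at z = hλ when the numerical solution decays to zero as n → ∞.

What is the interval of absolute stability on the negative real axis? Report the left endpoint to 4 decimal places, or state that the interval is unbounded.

Set f=λy, z=hλ:
  y_{n+1} = y_n + z·[5/7·y_n + 2/7·y_{n+1}] ⇒ (1 − 2/7z)y_{n+1} = (1 + 5/7z)y_n
  R(z) = (1 + 5/7z)/(1 − 2/7z).

Solve |R(x)|<1 on ℝ⁻.
x=-1.49: |R|=0.0451
R=−1: 1+5/7x = −1+2/7x ⇒ -3/7x=2 ⇒ x=2/(-3/7)=-4.6667
Confirm numerically:
  x=-4.331: |R|=0.93570 <1
  x=-4.192: |R|=0.90744 <1
  x=-3.597: |R|=0.77392 <1
  x=-3.572: |R|=0.76782 <1
  x=-4.940: |R|=1.04858 >1
  x=-4.763: |R|=1.01749 >1
  x=-4.718: |R|=1.00937 >1
So |R|<1 on (-4.6667, 0).

z∈(-4.6667,0).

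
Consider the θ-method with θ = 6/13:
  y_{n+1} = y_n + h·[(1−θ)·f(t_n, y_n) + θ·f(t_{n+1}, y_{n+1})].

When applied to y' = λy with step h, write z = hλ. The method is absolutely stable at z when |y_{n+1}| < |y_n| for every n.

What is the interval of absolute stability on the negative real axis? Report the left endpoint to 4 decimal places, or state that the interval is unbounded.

(-26.0000, 0).

Set f=λy, z=hλ:
  y_{n+1} = y_n + z·[7/13·y_n + 6/13·y_{n+1}] ⇒ (1 − 6/13z)y_{n+1} = (1 + 7/13z)y_n
  ⇒ R(z) = (1 + 7/13z)/(1 − 6/13z).

Need |R(x)|<1, x<0.
x=-0.48: |R|=0.6071
R=−1: 1+7/13x = −1+6/13x ⇒ -1/13x=2 ⇒ x=2/(-1/13)=-26.0000
Confirm numerically:
  x=-20.997: |R|=0.96400 <1
  x=-13.365: |R|=0.86442 <1
  x=-12.873: |R|=0.85453 <1
  x=-26.526: |R|=1.00306 >1
  x=-26.131: |R|=1.00077 >1
So |R|<1 on (-26.0000, 0).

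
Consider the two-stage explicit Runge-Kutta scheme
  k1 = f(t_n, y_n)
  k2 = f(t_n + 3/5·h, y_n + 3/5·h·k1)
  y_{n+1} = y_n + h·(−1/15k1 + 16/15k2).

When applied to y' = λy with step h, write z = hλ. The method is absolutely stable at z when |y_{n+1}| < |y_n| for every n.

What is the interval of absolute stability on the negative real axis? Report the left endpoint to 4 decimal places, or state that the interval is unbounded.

With y'=λy (z=hλ):
  k1=λy_n ⇒ h·k1=z·y_n;  k2=λ(1+3/5z)y_n ⇒ h·k2=z(1+3/5z)y_n
  y_{n+1}/y_n = 1 − 1/15z + 16/15z(1+3/5z) = 1 + z + 16/25z²
  so R(z) = 1 + z + 16/25z².

Find x<0 with |R(x)|<1.
x=-1.7: |R|=1.1496
R=1: x+16/25x²=0 ⇒ x=−25/16=-1.5625; min R=1−1/(4·16/25)=0.6094>−1
Confirm numerically:
  x=-1.526: |R|=0.96435 <1
  x=-1.420: |R|=0.87050 <1
  x=-0.966: |R|=0.63122 <1
  x=-0.795: |R|=0.60950 <1
  x=-1.803: |R|=1.27752 >1
  x=-1.698: |R|=1.14725 >1
Interval (-1.5625, 0).

(-1.5625, 0).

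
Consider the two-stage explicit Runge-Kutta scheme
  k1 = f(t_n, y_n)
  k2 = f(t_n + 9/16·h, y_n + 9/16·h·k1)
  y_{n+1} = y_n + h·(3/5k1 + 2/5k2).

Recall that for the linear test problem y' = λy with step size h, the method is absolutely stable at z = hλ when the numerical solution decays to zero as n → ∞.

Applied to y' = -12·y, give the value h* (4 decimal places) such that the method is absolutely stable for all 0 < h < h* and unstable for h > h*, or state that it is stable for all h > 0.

(-4.4444,0); λ=-12 ⇒ h* = (40/9)/12 = 0.3704.

On y'=λy, z=hλ:
  k1=λy_n ⇒ h·k1=z·y_n;  k2=λ(1+9/16z)y_n ⇒ h·k2=z(1+9/16z)y_n
  y_{n+1}/y_n = 1 + 3/5z + 2/5z(1+9/16z) = 1 + z + 9/40z²
  Hence R(z) = 1 + z + 9/40z².

Need |R(x)|<1, x<0.
x=-0.35: |R|=0.6776
R=1: x+9/40x²=0 ⇒ x=−40/9=-4.4444; min R=1−1/(4·9/40)=-0.1111>−1
Confirm numerically:
  x=-3.930: |R|=0.54510 <1
  x=-3.628: |R|=0.33354 <1
  x=-3.434: |R|=0.21928 <1
  x=-3.131: |R|=0.07471 <1
  x=-4.978: |R|=1.59761 >1
  x=-4.652: |R|=1.21725 >1
Stable set (-4.4444, 0).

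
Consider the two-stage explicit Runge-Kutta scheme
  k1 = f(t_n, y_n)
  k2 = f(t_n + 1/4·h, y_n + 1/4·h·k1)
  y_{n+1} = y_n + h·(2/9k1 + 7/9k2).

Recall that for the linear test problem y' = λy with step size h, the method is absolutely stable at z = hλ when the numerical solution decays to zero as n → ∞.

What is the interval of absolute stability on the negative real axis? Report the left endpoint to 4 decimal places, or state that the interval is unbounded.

(-5.1429, 0).

On y'=λy, z=hλ:
  k1=λy_n ⇒ h·k1=z·y_n;  k2=λ(1+1/4z)y_n ⇒ h·k2=z(1+1/4z)y_n
  y_{n+1}/y_n = 1 + 2/9z + 7/9z(1+1/4z) = 1 + z + 7/36z²
  so R(z) = 1 + z + 7/36z².

Find x<0 with |R(x)|<1.
x=-0.8: |R|=0.3244
R=1: x+7/36x²=0 ⇒ x=−36/7=-5.1429; min R=1−1/(4·7/36)=-0.2857>−1
Confirm numerically:
  x=-3.937: |R|=0.07688 <1
  x=-3.099: |R|=0.23159 <1
  x=-2.367: |R|=0.27759 <1
  x=-5.263: |R|=1.12295 >1
  x=-5.219: |R|=1.07727 >1
So |R|<1 on (-5.1429, 0).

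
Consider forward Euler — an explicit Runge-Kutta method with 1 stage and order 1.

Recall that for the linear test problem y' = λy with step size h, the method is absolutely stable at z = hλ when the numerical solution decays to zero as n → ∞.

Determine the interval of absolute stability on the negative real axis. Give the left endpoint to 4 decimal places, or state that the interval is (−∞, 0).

(-2.0000, 0).

Test eqn y'=λy, z=hλ:
  order 1, 1-stage ⇒ R(z)=1+z
  (e.g. R(-0.81)=0.19000, |R|=0.19000)

Find x<0 with |R(x)|<1.
x=-0.81: |R|=0.1900
|R(-1.47)|=0.4700 |R(-1.18)|=0.1800 |R(-0.76)|=0.2400
Bisect:
  x_lo=-2.5366 |R|=1.5366  x_hi=-0.3764 |R|=0.6236
  mid=-1.45648 |R|=0.45648 →hi
  mid=-1.99652 |R|=0.99652 →hi
  mid=-2.26654 |R|=1.26654 →lo
  mid=-2.13153 |R|=1.13153 →lo
  mid=-2.06403 |R|=1.06403 →lo
  mid=-2.03028 |R|=1.03028 →lo
  mid=-2.01340 |R|=1.01340 →lo
  mid=-2.00496 |R|=1.00496 →lo
  mid=-2.00074 |R|=1.00074 →lo
  ...
  [-2.00008,-1.99995] ⇒ x*=-2.0000
Stable set (-2.0000, 0).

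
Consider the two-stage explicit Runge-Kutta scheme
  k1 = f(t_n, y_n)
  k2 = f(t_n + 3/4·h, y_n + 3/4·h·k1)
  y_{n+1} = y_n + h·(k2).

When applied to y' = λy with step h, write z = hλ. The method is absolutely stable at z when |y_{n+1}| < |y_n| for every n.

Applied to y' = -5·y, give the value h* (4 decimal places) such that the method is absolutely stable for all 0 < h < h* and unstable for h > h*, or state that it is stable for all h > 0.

(-1.3333,0); λ=-5 ⇒ h* = (4/3)/5 = 0.2667.

Test eqn y'=λy, z=hλ:
  k1=λy_n ⇒ h·k1=z·y_n;  k2=λ(1+3/4z)y_n ⇒ h·k2=z(1+3/4z)y_n
  y_{n+1}/y_n = 1 + z(1+3/4z) = 1 + z + 3/4z²
  R(z) = 1 + z + 3/4z².

Boundary: |R(x)|=1, x<0.
x=-1.49: |R|=1.1751
R=1: x+3/4x²=0 ⇒ x=−4/3=-1.3333; min R=1−1/(4·3/4)=0.6667>−1
Confirm numerically:
  x=-1.143: |R|=0.83684 <1
  x=-1.106: |R|=0.81143 <1
  x=-0.745: |R|=0.67127 <1
  x=-0.560: |R|=0.67520 <1
  x=-1.833: |R|=1.68692 >1
  x=-1.738: |R|=1.52748 >1
  x=-1.355: |R|=1.02202 >1
So |R|<1 on (-1.3333, 0).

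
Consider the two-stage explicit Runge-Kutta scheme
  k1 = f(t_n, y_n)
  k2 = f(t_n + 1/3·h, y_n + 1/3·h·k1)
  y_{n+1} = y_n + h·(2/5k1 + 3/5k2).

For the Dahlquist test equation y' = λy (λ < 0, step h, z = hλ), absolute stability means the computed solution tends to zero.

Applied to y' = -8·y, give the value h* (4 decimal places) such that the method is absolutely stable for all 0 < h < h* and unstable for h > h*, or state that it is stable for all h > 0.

Set f=λy, z=hλ:
  k1=λy_n ⇒ h·k1=z·y_n;  k2=λ(1+1/3z)y_n ⇒ h·k2=z(1+1/3z)y_n
  y_{n+1}/y_n = 1 + 2/5z + 3/5z(1+1/3z) = 1 + z + 1/5z²
  R(z) = 1 + z + 1/5z².

Boundary: |R(x)|=1, x<0.
x=-1.54: |R|=0.0657
R=1: x+1/5x²=0 ⇒ x=−5=-5.0000; min R=1−1/(4·1/5)=-0.2500>−1
Confirm numerically:
  x=-3.476: |R|=0.05948 <1
  x=-3.343: |R|=0.10787 <1
  x=-3.080: |R|=0.18272 <1
  x=-5.506: |R|=1.55721 >1
  x=-5.351: |R|=1.37564 >1
  x=-5.132: |R|=1.13548 >1
Stable set (-5.0000, 0).

(-5.0000,0); λ=-8 ⇒ h* = (5)/8 = 0.6250.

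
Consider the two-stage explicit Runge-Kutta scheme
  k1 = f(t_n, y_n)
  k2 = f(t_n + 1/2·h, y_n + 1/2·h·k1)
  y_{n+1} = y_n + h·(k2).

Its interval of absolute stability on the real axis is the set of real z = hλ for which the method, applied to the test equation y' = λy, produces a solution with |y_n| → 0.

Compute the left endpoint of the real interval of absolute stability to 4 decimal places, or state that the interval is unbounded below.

left endpoint -2.0000.

With y'=λy (z=hλ):
  k1=λy_n ⇒ h·k1=z·y_n;  k2=λ(1+1/2z)y_n ⇒ h·k2=z(1+1/2z)y_n
  y_{n+1}/y_n = 1 + z(1+1/2z) = 1 + z + 1/2z²
  ⇒ R(z) = 1 + z + 1/2z².

Solve |R(x)|<1 on ℝ⁻.
x=-1.52: |R|=0.6352
R=1: x+1/2x²=0 ⇒ x=−2=-2.0000; min R=1−1/(4·1/2)=0.5000>−1
Confirm numerically:
  x=-1.456: |R|=0.60397 <1
  x=-1.230: |R|=0.52645 <1
  x=-0.996: |R|=0.50001 <1
  x=-0.814: |R|=0.51730 <1
  x=-2.195: |R|=1.21401 >1
  x=-2.023: |R|=1.02326 >1
So |R|<1 on (-2.0000, 0).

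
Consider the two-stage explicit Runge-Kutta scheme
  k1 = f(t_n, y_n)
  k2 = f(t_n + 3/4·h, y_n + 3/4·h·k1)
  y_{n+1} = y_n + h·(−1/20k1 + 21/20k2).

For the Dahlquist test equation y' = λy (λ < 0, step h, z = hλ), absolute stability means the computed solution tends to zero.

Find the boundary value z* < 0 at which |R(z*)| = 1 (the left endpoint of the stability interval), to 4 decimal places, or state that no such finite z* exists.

z* = -1.2698.

Set f=λy, z=hλ:
  k1=λy_n ⇒ h·k1=z·y_n;  k2=λ(1+3/4z)y_n ⇒ h·k2=z(1+3/4z)y_n
  y_{n+1}/y_n = 1 − 1/20z + 21/20z(1+3/4z) = 1 + z + 63/80z²
  ⇒ R(z) = 1 + z + 63/80z².

Find x<0 with |R(x)|<1.
x=-0.76: |R|=0.6949
R=1: x+63/80x²=0 ⇒ x=−80/63=-1.2698; min R=1−1/(4·63/80)=0.6825>−1
Confirm numerically:
  x=-1.127: |R|=0.87323 <1
  x=-1.100: |R|=0.85288 <1
  x=-1.024: |R|=0.80175 <1
  x=-0.659: |R|=0.68300 <1
  x=-1.494: |R|=1.26373 >1
  x=-1.477: |R|=1.24095 >1
Stable set (-1.2698, 0).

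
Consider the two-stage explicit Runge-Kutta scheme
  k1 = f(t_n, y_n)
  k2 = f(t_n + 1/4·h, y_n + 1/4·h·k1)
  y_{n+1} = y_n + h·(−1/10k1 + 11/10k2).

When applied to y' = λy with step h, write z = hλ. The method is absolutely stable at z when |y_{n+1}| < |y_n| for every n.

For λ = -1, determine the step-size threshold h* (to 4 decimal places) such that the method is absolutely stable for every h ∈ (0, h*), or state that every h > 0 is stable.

Test eqn y'=λy, z=hλ:
  k1=λy_n ⇒ h·k1=z·y_n;  k2=λ(1+1/4z)y_n ⇒ h·k2=z(1+1/4z)y_n
  y_{n+1}/y_n = 1 − 1/10z + 11/10z(1+1/4z) = 1 + z + 11/40z²
  ⇒ R(z) = 1 + z + 11/40z².

Find x<0 with |R(x)|<1.
x=-1.11: |R|=0.2288
R=1: x+11/40x²=0 ⇒ x=−40/11=-3.6364; min R=1−1/(4·11/40)=0.0909>−1
Confirm numerically:
  x=-3.609: |R|=0.97284 <1
  x=-2.572: |R|=0.24718 <1
  x=-2.485: |R|=0.21319 <1
  x=-4.143: |R|=1.57722 >1
  x=-3.933: |R|=1.32083 >1
  x=-3.843: |R|=1.21838 >1
Interval (-3.6364, 0).

(-3.6364,0); λ=-1 ⇒ h* = (40/11)/1 = 3.6364.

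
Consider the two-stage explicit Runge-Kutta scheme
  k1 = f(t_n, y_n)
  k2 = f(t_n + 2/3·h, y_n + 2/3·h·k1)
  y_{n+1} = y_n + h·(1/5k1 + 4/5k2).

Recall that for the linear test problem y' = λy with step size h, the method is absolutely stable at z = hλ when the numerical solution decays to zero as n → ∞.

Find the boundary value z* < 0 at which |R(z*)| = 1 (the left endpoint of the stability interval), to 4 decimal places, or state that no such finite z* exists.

left endpoint -1.8750.

Test eqn y'=λy, z=hλ:
  k1=λy_n ⇒ h·k1=z·y_n;  k2=λ(1+2/3z)y_n ⇒ h·k2=z(1+2/3z)y_n
  y_{n+1}/y_n = 1 + 1/5z + 4/5z(1+2/3z) = 1 + z + 8/15z²
  R(z) = 1 + z + 8/15z².

Solve |R(x)|<1 on ℝ⁻.
x=-0.77: |R|=0.5462
R=1: x+8/15x²=0 ⇒ x=−15/8=-1.8750; min R=1−1/(4·8/15)=0.5312>−1
Confirm numerically:
  x=-1.108: |R|=0.54675 <1
  x=-0.890: |R|=0.53245 <1
  x=-0.832: |R|=0.53719 <1
  x=-2.368: |R|=1.62263 >1
  x=-1.946: |R|=1.07369 >1
  x=-1.930: |R|=1.05661 >1
Interval (-1.8750, 0).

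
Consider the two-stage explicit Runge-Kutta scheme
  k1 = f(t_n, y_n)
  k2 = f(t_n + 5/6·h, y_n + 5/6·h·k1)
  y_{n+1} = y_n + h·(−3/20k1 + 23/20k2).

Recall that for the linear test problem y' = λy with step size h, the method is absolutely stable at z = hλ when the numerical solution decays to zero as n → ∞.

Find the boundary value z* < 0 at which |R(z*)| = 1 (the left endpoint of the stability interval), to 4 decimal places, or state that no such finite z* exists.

left endpoint -1.0435.

Test eqn y'=λy, z=hλ:
  k1=λy_n ⇒ h·k1=z·y_n;  k2=λ(1+5/6z)y_n ⇒ h·k2=z(1+5/6z)y_n
  y_{n+1}/y_n = 1 − 3/20z + 23/20z(1+5/6z) = 1 + z + 23/24z²
  ⇒ R(z) = 1 + z + 23/24z².

Find x<0 with |R(x)|<1.
x=-0.76: |R|=0.7935
R=1: x+23/24x²=0 ⇒ x=−24/23=-1.0435; min R=1−1/(4·23/24)=0.7391>−1
Confirm numerically:
  x=-0.874: |R|=0.85805 <1
  x=-0.852: |R|=0.84366 <1
  x=-0.504: |R|=0.73943 <1
  x=-1.483: |R|=1.62465 >1
  x=-1.419: |R|=1.51066 >1
  x=-1.278: |R|=1.28723 >1
Stable set (-1.0435, 0).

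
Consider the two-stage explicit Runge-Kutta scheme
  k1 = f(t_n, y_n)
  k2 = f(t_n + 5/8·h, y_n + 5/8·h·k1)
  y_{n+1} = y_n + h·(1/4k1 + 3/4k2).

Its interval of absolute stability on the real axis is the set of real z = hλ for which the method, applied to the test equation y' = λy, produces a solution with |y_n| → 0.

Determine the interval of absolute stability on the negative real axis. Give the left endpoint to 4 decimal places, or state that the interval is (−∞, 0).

(-2.1333, 0).

Test eqn y'=λy, z=hλ:
  k1=λy_n ⇒ h·k1=z·y_n;  k2=λ(1+5/8z)y_n ⇒ h·k2=z(1+5/8z)y_n
  y_{n+1}/y_n = 1 + 1/4z + 3/4z(1+5/8z) = 1 + z + 15/32z²
  ⇒ R(z) = 1 + z + 15/32z².

Boundary: |R(x)|=1, x<0.
x=-1.13: |R|=0.4685
R=1: x+15/32x²=0 ⇒ x=−32/15=-2.1333; min R=1−1/(4·15/32)=0.4667>−1
Confirm numerically:
  x=-1.886: |R|=0.78134 <1
  x=-1.854: |R|=0.75724 <1
  x=-1.582: |R|=0.59115 <1
  x=-1.033: |R|=0.46720 <1
  x=-2.447: |R|=1.35979 >1
  x=-2.287: |R|=1.16474 >1
  x=-2.252: |R|=1.12527 >1
Interval (-2.1333, 0).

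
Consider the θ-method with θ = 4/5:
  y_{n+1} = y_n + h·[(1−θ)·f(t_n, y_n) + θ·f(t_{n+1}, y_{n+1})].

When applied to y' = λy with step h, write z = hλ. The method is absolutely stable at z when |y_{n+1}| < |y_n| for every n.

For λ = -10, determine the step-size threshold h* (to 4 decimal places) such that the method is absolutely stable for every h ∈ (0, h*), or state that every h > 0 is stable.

With y'=λy (z=hλ):
  y_{n+1} = y_n + z·[1/5·y_n + 4/5·y_{n+1}] ⇒ (1 − 4/5z)y_{n+1} = (1 + 1/5z)y_n
  ⇒ R(z) = (1 + 1/5z)/(1 − 4/5z).

Find x<0 with |R(x)|<1.
x=-0.34: |R|=0.7327
x=-2: |R|=0.2308
x=-10: |R|=0.1111
x=-100: |R|=0.2346
θ=4/5≥1/2 ⇒ |1+1/5x|<|1−4/5x| ∀x<0 ⇒ unbounded interval.

interval (−∞, 0). Any h>0 works for λ=-10.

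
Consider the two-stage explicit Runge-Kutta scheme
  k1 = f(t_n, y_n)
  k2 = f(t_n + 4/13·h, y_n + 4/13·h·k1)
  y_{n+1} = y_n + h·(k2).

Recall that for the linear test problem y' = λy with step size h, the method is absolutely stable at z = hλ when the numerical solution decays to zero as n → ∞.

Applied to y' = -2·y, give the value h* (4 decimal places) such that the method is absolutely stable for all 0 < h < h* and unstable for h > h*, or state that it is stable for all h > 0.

Set f=λy, z=hλ:
  k1=λy_n ⇒ h·k1=z·y_n;  k2=λ(1+4/13z)y_n ⇒ h·k2=z(1+4/13z)y_n
  y_{n+1}/y_n = 1 + z(1+4/13z) = 1 + z + 4/13z²
  R(z) = 1 + z + 4/13z².

Solve |R(x)|<1 on ℝ⁻.
x=-0.36: |R|=0.6799
R=1: x+4/13x²=0 ⇒ x=−13/4=-3.2500; min R=1−1/(4·4/13)=0.1875>−1
Confirm numerically:
  x=-2.709: |R|=0.54906 <1
  x=-2.670: |R|=0.52351 <1
  x=-2.363: |R|=0.35508 <1
  x=-2.145: |R|=0.27070 <1
  x=-3.774: |R|=1.60848 >1
  x=-3.551: |R|=1.32888 >1
So |R|<1 on (-3.2500, 0).

(-3.2500,0); λ=-2 ⇒ h* = (13/4)/2 = 1.6250.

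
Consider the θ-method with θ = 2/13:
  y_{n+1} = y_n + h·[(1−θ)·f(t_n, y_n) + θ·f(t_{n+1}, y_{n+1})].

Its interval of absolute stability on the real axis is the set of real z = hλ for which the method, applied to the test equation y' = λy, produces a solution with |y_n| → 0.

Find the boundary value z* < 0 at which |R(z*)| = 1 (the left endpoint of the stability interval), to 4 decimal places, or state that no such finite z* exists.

z* = -2.8889.

Set f=λy, z=hλ:
  y_{n+1} = y_n + z·[11/13·y_n + 2/13·y_{n+1}] ⇒ (1 − 2/13z)y_{n+1} = (1 + 11/13z)y_n
  ⇒ R(z) = (1 + 11/13z)/(1 − 2/13z).

Solve |R(x)|<1 on ℝ⁻.
x=-0.87: |R|=0.2327
R=−1: 1+11/13x = −1+2/13x ⇒ -9/13x=2 ⇒ x=2/(-9/13)=-2.8889
Confirm numerically:
  x=-2.248: |R|=0.67032 <1
  x=-2.096: |R|=0.58492 <1
  x=-1.754: |R|=0.38127 <1
  x=-3.401: |R|=1.23275 >1
  x=-3.384: |R|=1.22541 >1
  x=-3.075: |R|=1.08747 >1
Stable set (-2.8889, 0).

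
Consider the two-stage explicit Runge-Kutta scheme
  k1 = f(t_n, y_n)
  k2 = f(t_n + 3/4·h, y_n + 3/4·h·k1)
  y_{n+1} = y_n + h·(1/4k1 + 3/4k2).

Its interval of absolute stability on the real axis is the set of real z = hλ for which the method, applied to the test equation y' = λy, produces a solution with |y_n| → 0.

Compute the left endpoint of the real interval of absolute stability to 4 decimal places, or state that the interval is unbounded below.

On y'=λy, z=hλ:
  k1=λy_n ⇒ h·k1=z·y_n;  k2=λ(1+3/4z)y_n ⇒ h·k2=z(1+3/4z)y_n
  y_{n+1}/y_n = 1 + 1/4z + 3/4z(1+3/4z) = 1 + z + 9/16z²
  R(z) = 1 + z + 9/16z².

Need |R(x)|<1, x<0.
x=-1.08: |R|=0.5761
R=1: x+9/16x²=0 ⇒ x=−16/9=-1.7778; min R=1−1/(4·9/16)=0.5556>−1
Confirm numerically:
  x=-1.631: |R|=0.86534 <1
  x=-1.052: |R|=0.57052 <1
  x=-0.985: |R|=0.56075 <1
  x=-0.949: |R|=0.55759 <1
  x=-2.306: |R|=1.68517 >1
  x=-2.050: |R|=1.31391 >1
Interval (-1.7778, 0).

left endpoint -1.7778.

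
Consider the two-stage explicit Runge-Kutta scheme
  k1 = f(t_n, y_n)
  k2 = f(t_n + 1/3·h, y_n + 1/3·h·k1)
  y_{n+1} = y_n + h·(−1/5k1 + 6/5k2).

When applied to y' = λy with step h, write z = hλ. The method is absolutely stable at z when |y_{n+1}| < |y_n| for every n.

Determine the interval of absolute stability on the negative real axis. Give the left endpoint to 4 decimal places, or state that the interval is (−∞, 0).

Test eqn y'=λy, z=hλ:
  k1=λy_n ⇒ h·k1=z·y_n;  k2=λ(1+1/3z)y_n ⇒ h·k2=z(1+1/3z)y_n
  y_{n+1}/y_n = 1 − 1/5z + 6/5z(1+1/3z) = 1 + z + 2/5z²
  R(z) = 1 + z + 2/5z².

Need |R(x)|<1, x<0.
x=-0.65: |R|=0.5190
R=1: x+2/5x²=0 ⇒ x=−5/2=-2.5000; min R=1−1/(4·2/5)=0.3750>−1
Confirm numerically:
  x=-2.135: |R|=0.68829 <1
  x=-1.919: |R|=0.55402 <1
  x=-1.804: |R|=0.49777 <1
  x=-1.686: |R|=0.45104 <1
  x=-2.853: |R|=1.40284 >1
  x=-2.801: |R|=1.33724 >1
So |R|<1 on (-2.5000, 0).

(-2.5000, 0).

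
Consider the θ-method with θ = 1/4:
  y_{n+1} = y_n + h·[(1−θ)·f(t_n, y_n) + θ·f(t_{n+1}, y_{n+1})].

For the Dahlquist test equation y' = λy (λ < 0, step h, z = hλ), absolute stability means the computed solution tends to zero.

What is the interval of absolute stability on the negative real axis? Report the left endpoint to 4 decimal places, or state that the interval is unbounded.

Test eqn y'=λy, z=hλ:
  y_{n+1} = y_n + z·[3/4·y_n + 1/4·y_{n+1}] ⇒ (1 − 1/4z)y_{n+1} = (1 + 3/4z)y_n
  Hence R(z) = (1 + 3/4z)/(1 − 1/4z).

Find x<0 with |R(x)|<1.
x=-0.82: |R|=0.3195
R=−1: 1+3/4x = −1+1/4x ⇒ -1/2x=2 ⇒ x=2/(-1/2)=-4.0000
Confirm numerically:
  x=-3.172: |R|=0.76910 <1
  x=-2.494: |R|=0.53619 <1
  x=-2.155: |R|=0.40049 <1
  x=-2.122: |R|=0.38648 <1
  x=-4.349: |R|=1.08360 >1
  x=-4.303: |R|=1.07299 >1
  x=-4.084: |R|=1.02078 >1
Stable set (-4.0000, 0).

z∈(-4.0000,0).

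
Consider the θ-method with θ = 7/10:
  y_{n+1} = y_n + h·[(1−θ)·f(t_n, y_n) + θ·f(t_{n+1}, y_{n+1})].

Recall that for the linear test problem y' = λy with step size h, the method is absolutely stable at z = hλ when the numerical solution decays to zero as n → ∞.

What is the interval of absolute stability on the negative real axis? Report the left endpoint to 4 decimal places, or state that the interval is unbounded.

With y'=λy (z=hλ):
  y_{n+1} = y_n + z·[3/10·y_n + 7/10·y_{n+1}] ⇒ (1 − 7/10z)y_{n+1} = (1 + 3/10z)y_n
  R(z) = (1 + 3/10z)/(1 − 7/10z).

Find x<0 with |R(x)|<1.
x=-1.07: |R|=0.3882
x=-2: |R|=0.1667
x=-10: |R|=0.2500
x=-100: |R|=0.4085
θ=7/10≥1/2 ⇒ |1+3/10x|<|1−7/10x| ∀x<0 ⇒ interval (−∞,0).

interval (−∞, 0).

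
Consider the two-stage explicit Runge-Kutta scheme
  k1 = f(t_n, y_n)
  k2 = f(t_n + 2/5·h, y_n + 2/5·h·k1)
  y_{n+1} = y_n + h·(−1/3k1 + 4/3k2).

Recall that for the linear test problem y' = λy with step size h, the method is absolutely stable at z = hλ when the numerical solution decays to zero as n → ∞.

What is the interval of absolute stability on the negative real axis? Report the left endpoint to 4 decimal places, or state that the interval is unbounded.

(-1.8750, 0).

With y'=λy (z=hλ):
  k1=λy_n ⇒ h·k1=z·y_n;  k2=λ(1+2/5z)y_n ⇒ h·k2=z(1+2/5z)y_n
  y_{n+1}/y_n = 1 − 1/3z + 4/3z(1+2/5z) = 1 + z + 8/15z²
  so R(z) = 1 + z + 8/15z².

Boundary: |R(x)|=1, x<0.
x=-1.2: |R|=0.5680
R=1: x+8/15x²=0 ⇒ x=−15/8=-1.8750; min R=1−1/(4·8/15)=0.5312>−1
Confirm numerically:
  x=-1.751: |R|=0.88420 <1
  x=-1.177: |R|=0.56184 <1
  x=-0.777: |R|=0.54499 <1
  x=-2.346: |R|=1.58932 >1
  x=-2.200: |R|=1.38133 >1
Stable set (-1.8750, 0).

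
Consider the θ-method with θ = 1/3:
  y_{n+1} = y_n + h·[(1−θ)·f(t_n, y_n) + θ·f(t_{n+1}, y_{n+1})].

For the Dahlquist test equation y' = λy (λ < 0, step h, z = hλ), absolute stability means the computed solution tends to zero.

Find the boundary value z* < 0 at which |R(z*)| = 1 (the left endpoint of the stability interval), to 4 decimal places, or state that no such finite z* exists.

left endpoint -6.0000.

Test eqn y'=λy, z=hλ:
  y_{n+1} = y_n + z·[2/3·y_n + 1/3·y_{n+1}] ⇒ (1 − 1/3z)y_{n+1} = (1 + 2/3z)y_n
  R(z) = (1 + 2/3z)/(1 − 1/3z).

Boundary: |R(x)|=1, x<0.
x=-0.86: |R|=0.3316
R=−1: 1+2/3x = −1+1/3x ⇒ -1/3x=2 ⇒ x=2/(-1/3)=-6.0000
Confirm numerically:
  x=-4.678: |R|=0.82782 <1
  x=-3.354: |R|=0.58357 <1
  x=-2.942: |R|=0.48536 <1
  x=-6.401: |R|=1.04266 >1
  x=-6.269: |R|=1.02902 >1
  x=-6.141: |R|=1.01543 >1
Stable set (-6.0000, 0).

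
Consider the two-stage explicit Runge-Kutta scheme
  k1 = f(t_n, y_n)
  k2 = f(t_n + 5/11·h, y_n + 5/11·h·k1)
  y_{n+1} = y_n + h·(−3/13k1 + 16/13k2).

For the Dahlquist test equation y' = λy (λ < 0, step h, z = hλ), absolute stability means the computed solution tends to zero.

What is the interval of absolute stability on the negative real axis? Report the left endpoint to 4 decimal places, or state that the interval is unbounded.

On y'=λy, z=hλ:
  k1=λy_n ⇒ h·k1=z·y_n;  k2=λ(1+5/11z)y_n ⇒ h·k2=z(1+5/11z)y_n
  y_{n+1}/y_n = 1 − 3/13z + 16/13z(1+5/11z) = 1 + z + 80/143z²
  R(z) = 1 + z + 80/143z².

Need |R(x)|<1, x<0.
x=-1.75: |R|=0.9633
R=1: x+80/143x²=0 ⇒ x=−143/80=-1.7875; min R=1−1/(4·80/143)=0.5531>−1
Confirm numerically:
  x=-1.412: |R|=0.70338 <1
  x=-1.303: |R|=0.64682 <1
  x=-0.858: |R|=0.55384 <1
  x=-0.819: |R|=0.55625 <1
  x=-2.327: |R|=1.70233 >1
  x=-1.926: |R|=1.14923 >1
Interval (-1.7875, 0).

z∈(-1.7875,0).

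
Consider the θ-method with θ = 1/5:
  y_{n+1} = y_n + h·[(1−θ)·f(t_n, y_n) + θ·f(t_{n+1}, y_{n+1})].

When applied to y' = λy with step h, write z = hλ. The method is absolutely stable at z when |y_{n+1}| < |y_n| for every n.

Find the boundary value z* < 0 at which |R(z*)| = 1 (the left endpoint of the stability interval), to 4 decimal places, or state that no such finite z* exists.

Test eqn y'=λy, z=hλ:
  y_{n+1} = y_n + z·[4/5·y_n + 1/5·y_{n+1}] ⇒ (1 − 1/5z)y_{n+1} = (1 + 4/5z)y_n
  so R(z) = (1 + 4/5z)/(1 − 1/5z).

Solve |R(x)|<1 on ℝ⁻.
x=-1.11: |R|=0.0917
R=−1: 1+4/5x = −1+1/5x ⇒ -3/5x=2 ⇒ x=2/(-3/5)=-3.3333
Confirm numerically:
  x=-3.024: |R|=0.88435 <1
  x=-2.823: |R|=0.80430 <1
  x=-2.513: |R|=0.67243 <1
  x=-3.871: |R|=1.18183 >1
  x=-3.865: |R|=1.17992 >1
  x=-3.408: |R|=1.02664 >1
So |R|<1 on (-3.3333, 0).

left endpoint -3.3333.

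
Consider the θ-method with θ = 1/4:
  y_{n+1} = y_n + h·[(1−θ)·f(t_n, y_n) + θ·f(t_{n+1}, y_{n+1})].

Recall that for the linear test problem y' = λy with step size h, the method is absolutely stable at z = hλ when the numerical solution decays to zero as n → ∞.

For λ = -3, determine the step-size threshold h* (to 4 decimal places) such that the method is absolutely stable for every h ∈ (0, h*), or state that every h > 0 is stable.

(-4.0000,0); λ=-3 ⇒ h* = (4)/3 = 1.3333.

Test eqn y'=λy, z=hλ:
  y_{n+1} = y_n + z·[3/4·y_n + 1/4·y_{n+1}] ⇒ (1 − 1/4z)y_{n+1} = (1 + 3/4z)y_n
  Hence R(z) = (1 + 3/4z)/(1 − 1/4z).

Need |R(x)|<1, x<0.
x=-0.89: |R|=0.2720
R=−1: 1+3/4x = −1+1/4x ⇒ -1/2x=2 ⇒ x=2/(-1/2)=-4.0000
Confirm numerically:
  x=-3.443: |R|=0.85033 <1
  x=-2.371: |R|=0.48862 <1
  x=-2.327: |R|=0.47116 <1
  x=-4.484: |R|=1.11410 >1
  x=-4.319: |R|=1.07669 >1
  x=-4.027: |R|=1.00673 >1
Interval (-4.0000, 0).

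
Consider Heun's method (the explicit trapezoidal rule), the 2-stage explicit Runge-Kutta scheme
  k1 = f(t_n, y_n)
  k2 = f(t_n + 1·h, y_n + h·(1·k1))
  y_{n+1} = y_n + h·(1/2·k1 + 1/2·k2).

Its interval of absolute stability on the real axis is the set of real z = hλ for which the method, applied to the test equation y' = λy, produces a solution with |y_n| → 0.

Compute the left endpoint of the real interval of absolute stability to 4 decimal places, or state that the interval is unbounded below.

On y'=λy, z=hλ:
  order 2, 2-stage ⇒ R(z)=1+z+z^2/2
  (e.g. R(-1.69)=0.73805, |R|=0.73805)

Need |R(x)|<1, x<0.
x=-1.69: |R|=0.7380
|R(-2.37)|=1.4385 |R(-1.07)|=0.5025 |R(-0.6)|=0.5800
Bisect:
  x_lo=-2.7895 |R|=2.1011  x_hi=-0.2121 |R|=0.8104
  mid=-1.50080 |R|=0.62540 →hi
  mid=-2.14514 |R|=1.15567 →lo
  mid=-1.82297 |R|=0.83864 →hi
  mid=-1.98406 |R|=0.98418 →hi
  mid=-2.06460 |R|=1.06668 →lo
  mid=-2.02433 |R|=1.02462 →lo
  mid=-2.00419 |R|=1.00420 →lo
  mid=-1.99412 |R|=0.99414 →hi
  mid=-1.99916 |R|=0.99916 →hi
  ...
  [-2.00010,-1.99994] ⇒ x*=-2.0000
Stable set (-2.0000, 0).

z* = -2.0000.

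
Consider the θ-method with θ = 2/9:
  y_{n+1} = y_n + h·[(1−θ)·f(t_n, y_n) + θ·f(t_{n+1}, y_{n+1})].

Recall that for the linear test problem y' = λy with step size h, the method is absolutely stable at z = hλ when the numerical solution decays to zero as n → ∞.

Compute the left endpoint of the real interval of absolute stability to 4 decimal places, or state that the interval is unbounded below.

z* = -3.6000.

Set f=λy, z=hλ:
  y_{n+1} = y_n + z·[7/9·y_n + 2/9·y_{n+1}] ⇒ (1 − 2/9z)y_{n+1} = (1 + 7/9z)y_n
  so R(z) = (1 + 7/9z)/(1 − 2/9z).

Boundary: |R(x)|=1, x<0.
x=-1.69: |R|=0.2286
R=−1: 1+7/9x = −1+2/9x ⇒ -5/9x=2 ⇒ x=2/(-5/9)=-3.6000
Confirm numerically:
  x=-2.627: |R|=0.65869 <1
  x=-2.610: |R|=0.65190 <1
  x=-2.231: |R|=0.49153 <1
  x=-4.182: |R|=1.16759 >1
  x=-3.909: |R|=1.09187 >1
So |R|<1 on (-3.6000, 0).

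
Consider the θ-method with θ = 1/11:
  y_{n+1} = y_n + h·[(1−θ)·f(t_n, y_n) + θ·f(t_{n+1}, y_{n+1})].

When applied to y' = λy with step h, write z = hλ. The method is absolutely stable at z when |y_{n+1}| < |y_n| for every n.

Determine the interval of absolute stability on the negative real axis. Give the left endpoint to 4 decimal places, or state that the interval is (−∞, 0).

z∈(-2.4444,0).

With y'=λy (z=hλ):
  y_{n+1} = y_n + z·[10/11·y_n + 1/11·y_{n+1}] ⇒ (1 − 1/11z)y_{n+1} = (1 + 10/11z)y_n
  so R(z) = (1 + 10/11z)/(1 − 1/11z).

Find x<0 with |R(x)|<1.
x=-1.45: |R|=0.2811
R=−1: 1+10/11x = −1+1/11x ⇒ -9/11x=2 ⇒ x=2/(-9/11)=-2.4444
Confirm numerically:
  x=-2.390: |R|=0.96341 <1
  x=-2.079: |R|=0.74853 <1
  x=-1.651: |R|=0.43554 <1
  x=-1.195: |R|=0.07790 <1
  x=-2.825: |R|=1.24774 >1
  x=-2.725: |R|=1.18397 >1
  x=-2.502: |R|=1.03836 >1
So |R|<1 on (-2.4444, 0).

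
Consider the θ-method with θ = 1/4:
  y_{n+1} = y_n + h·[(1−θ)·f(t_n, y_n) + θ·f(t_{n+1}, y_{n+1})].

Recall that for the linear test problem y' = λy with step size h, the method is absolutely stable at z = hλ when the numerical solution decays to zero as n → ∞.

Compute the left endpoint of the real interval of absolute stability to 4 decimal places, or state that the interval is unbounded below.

z* = -4.0000.

On y'=λy, z=hλ:
  y_{n+1} = y_n + z·[3/4·y_n + 1/4·y_{n+1}] ⇒ (1 − 1/4z)y_{n+1} = (1 + 3/4z)y_n
  Hence R(z) = (1 + 3/4z)/(1 − 1/4z).

Boundary: |R(x)|=1, x<0.
x=-1.04: |R|=0.1746
R=−1: 1+3/4x = −1+1/4x ⇒ -1/2x=2 ⇒ x=2/(-1/2)=-4.0000
Confirm numerically:
  x=-2.747: |R|=0.62858 <1
  x=-2.729: |R|=0.62223 <1
  x=-2.065: |R|=0.36191 <1
  x=-4.235: |R|=1.05707 >1
  x=-4.181: |R|=1.04425 >1
Stable set (-4.0000, 0).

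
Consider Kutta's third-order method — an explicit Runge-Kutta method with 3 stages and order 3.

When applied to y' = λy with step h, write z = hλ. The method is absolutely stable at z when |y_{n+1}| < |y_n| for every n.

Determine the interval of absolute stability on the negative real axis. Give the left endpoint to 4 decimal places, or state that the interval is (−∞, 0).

z∈(-2.5127,0).

Test eqn y'=λy, z=hλ:
  order 3, 3-stage ⇒ R(z)=1+z+z^2/2+z^3/6
  (e.g. R(-1.11)=0.27811, |R|=0.27811)

Need |R(x)|<1, x<0.
x=-1.11: |R|=0.2781
|R(-2.25)|=0.6172 |R(-2.07)|=0.4058 |R(-1.98)|=0.3135
Bisect:
  x_lo=-3.2045 |R|=2.5544  x_hi=-0.1032 |R|=0.9020
  mid=-1.65382 |R|=0.04016 →hi
  mid=-2.42915 |R|=0.86774 →hi
  mid=-2.81681 |R|=1.57456 →lo
  mid=-2.62298 |R|=1.19066 →lo
  mid=-2.52606 |R|=1.02203 →lo
  mid=-2.47760 |R|=0.94315 →hi
  mid=-2.50183 |R|=0.98215 →hi
  ...
  [-2.51281,-2.51262] ⇒ x*=-2.5127
Stable set (-2.5127, 0).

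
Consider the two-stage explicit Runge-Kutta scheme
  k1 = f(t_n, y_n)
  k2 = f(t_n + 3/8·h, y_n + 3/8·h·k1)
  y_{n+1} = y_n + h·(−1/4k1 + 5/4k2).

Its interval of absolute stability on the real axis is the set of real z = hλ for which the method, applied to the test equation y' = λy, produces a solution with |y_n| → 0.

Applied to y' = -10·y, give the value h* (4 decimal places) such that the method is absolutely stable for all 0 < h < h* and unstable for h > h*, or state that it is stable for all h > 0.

(-2.1333,0); λ=-10 ⇒ h* = (32/15)/10 = 0.2133.

Set f=λy, z=hλ:
  k1=λy_n ⇒ h·k1=z·y_n;  k2=λ(1+3/8z)y_n ⇒ h·k2=z(1+3/8z)y_n
  y_{n+1}/y_n = 1 − 1/4z + 5/4z(1+3/8z) = 1 + z + 15/32z²
  Hence R(z) = 1 + z + 15/32z².

Find x<0 with |R(x)|<1.
x=-1.26: |R|=0.4842
R=1: x+15/32x²=0 ⇒ x=−32/15=-2.1333; min R=1−1/(4·15/32)=0.4667>−1
Confirm numerically:
  x=-1.144: |R|=0.46947 <1
  x=-0.998: |R|=0.46888 <1
  x=-0.923: |R|=0.47634 <1
  x=-2.683: |R|=1.69129 >1
  x=-2.654: |R|=1.64774 >1
  x=-2.376: |R|=1.27027 >1
Stable set (-2.1333, 0).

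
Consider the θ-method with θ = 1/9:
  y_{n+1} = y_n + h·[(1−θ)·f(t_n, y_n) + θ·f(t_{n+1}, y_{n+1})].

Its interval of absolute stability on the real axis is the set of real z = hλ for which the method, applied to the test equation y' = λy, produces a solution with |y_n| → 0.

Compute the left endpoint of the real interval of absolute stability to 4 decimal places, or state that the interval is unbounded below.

left endpoint -2.5714.

Set f=λy, z=hλ:
  y_{n+1} = y_n + z·[8/9·y_n + 1/9·y_{n+1}] ⇒ (1 − 1/9z)y_{n+1} = (1 + 8/9z)y_n
  Hence R(z) = (1 + 8/9z)/(1 − 1/9z).

Need |R(x)|<1, x<0.
x=-0.5: |R|=0.5263
R=−1: 1+8/9x = −1+1/9x ⇒ -7/9x=2 ⇒ x=2/(-7/9)=-2.5714
Confirm numerically:
  x=-1.943: |R|=0.59801 <1
  x=-1.387: |R|=0.20179 <1
  x=-1.234: |R|=0.08521 <1
  x=-2.934: |R|=1.21267 >1
  x=-2.701: |R|=1.07751 >1
So |R|<1 on (-2.5714, 0).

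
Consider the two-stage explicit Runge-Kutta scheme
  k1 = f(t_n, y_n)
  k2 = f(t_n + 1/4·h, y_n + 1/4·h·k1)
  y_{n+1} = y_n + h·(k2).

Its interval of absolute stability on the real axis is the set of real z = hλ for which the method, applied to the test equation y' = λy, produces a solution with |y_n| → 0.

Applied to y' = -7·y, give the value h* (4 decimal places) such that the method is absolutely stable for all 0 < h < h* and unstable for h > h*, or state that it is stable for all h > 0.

(-4.0000,0); λ=-7 ⇒ h* = (4)/7 = 0.5714.

Set f=λy, z=hλ:
  k1=λy_n ⇒ h·k1=z·y_n;  k2=λ(1+1/4z)y_n ⇒ h·k2=z(1+1/4z)y_n
  y_{n+1}/y_n = 1 + z(1+1/4z) = 1 + z + 1/4z²
  so R(z) = 1 + z + 1/4z².

Need |R(x)|<1, x<0.
x=-0.32: |R|=0.7056
R=1: x+1/4x²=0 ⇒ x=−4=-4.0000; min R=1−1/(4·1/4)=0.0000>−1
Confirm numerically:
  x=-3.867: |R|=0.87142 <1
  x=-3.006: |R|=0.25301 <1
  x=-2.918: |R|=0.21068 <1
  x=-2.067: |R|=0.00112 <1
  x=-4.568: |R|=1.64866 >1
  x=-4.143: |R|=1.14811 >1
  x=-4.108: |R|=1.11092 >1
So |R|<1 on (-4.0000, 0).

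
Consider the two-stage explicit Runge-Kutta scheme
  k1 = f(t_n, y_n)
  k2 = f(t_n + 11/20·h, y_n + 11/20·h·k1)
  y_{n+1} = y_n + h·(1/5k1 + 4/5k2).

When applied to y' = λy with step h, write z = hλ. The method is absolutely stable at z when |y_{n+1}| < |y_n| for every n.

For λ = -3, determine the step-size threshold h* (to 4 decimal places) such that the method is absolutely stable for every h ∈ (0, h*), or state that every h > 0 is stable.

On y'=λy, z=hλ:
  k1=λy_n ⇒ h·k1=z·y_n;  k2=λ(1+11/20z)y_n ⇒ h·k2=z(1+11/20z)y_n
  y_{n+1}/y_n = 1 + 1/5z + 4/5z(1+11/20z) = 1 + z + 11/25z²
  so R(z) = 1 + z + 11/25z².

Find x<0 with |R(x)|<1.
x=-0.32: |R|=0.7251
R=1: x+11/25x²=0 ⇒ x=−25/11=-2.2727; min R=1−1/(4·11/25)=0.4318>−1
Confirm numerically:
  x=-1.839: |R|=0.64905 <1
  x=-1.510: |R|=0.49324 <1
  x=-1.149: |R|=0.43189 <1
  x=-1.014: |R|=0.43841 <1
  x=-2.863: |R|=1.74358 >1
  x=-2.709: |R|=1.52002 >1
  x=-2.680: |R|=1.48026 >1
Stable set (-2.2727, 0).

(-2.2727,0); λ=-3 ⇒ h* = (25/11)/3 = 0.7576.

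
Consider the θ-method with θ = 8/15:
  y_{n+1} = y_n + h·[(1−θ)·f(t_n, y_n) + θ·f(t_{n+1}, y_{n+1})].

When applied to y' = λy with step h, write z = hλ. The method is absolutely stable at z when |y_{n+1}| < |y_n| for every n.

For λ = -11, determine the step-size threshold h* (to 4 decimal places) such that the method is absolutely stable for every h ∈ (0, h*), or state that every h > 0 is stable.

interval (−∞, 0). Any h>0 works for λ=-11.

Set f=λy, z=hλ:
  y_{n+1} = y_n + z·[7/15·y_n + 8/15·y_{n+1}] ⇒ (1 − 8/15z)y_{n+1} = (1 + 7/15z)y_n
  so R(z) = (1 + 7/15z)/(1 − 8/15z).

Find x<0 with |R(x)|<1.
x=-1.77: |R|=0.0895
x=-2: |R|=0.0323
x=-10: |R|=0.5789
x=-100: |R|=0.8405
θ=8/15≥1/2 ⇒ |1+7/15x|<|1−8/15x| ∀x<0 ⇒ interval (−∞,0).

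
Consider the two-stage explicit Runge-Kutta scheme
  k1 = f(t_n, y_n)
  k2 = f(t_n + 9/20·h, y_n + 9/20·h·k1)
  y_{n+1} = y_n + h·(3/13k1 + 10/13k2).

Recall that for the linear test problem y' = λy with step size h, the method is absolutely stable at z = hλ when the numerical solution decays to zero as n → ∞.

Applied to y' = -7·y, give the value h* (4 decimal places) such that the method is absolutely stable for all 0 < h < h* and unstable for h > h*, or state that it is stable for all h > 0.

(-2.8889,0); λ=-7 ⇒ h* = (26/9)/7 = 0.4127.

On y'=λy, z=hλ:
  k1=λy_n ⇒ h·k1=z·y_n;  k2=λ(1+9/20z)y_n ⇒ h·k2=z(1+9/20z)y_n
  y_{n+1}/y_n = 1 + 3/13z + 10/13z(1+9/20z) = 1 + z + 9/26z²
  ⇒ R(z) = 1 + z + 9/26z².

Solve |R(x)|<1 on ℝ⁻.
x=-1.45: |R|=0.2778
R=1: x+9/26x²=0 ⇒ x=−26/9=-2.8889; min R=1−1/(4·9/26)=0.2778>−1
Confirm numerically:
  x=-1.991: |R|=0.38118 <1
  x=-1.472: |R|=0.27804 <1
  x=-1.250: |R|=0.29087 <1
  x=-3.275: |R|=1.43772 >1
  x=-3.072: |R|=1.19472 >1
  x=-2.952: |R|=1.06449 >1
Interval (-2.8889, 0).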